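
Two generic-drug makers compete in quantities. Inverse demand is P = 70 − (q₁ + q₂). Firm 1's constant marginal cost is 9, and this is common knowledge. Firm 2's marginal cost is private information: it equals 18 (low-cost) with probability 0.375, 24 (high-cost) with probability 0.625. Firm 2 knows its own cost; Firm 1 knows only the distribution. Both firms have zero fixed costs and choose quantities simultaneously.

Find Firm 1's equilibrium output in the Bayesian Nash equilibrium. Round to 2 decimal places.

24.58

Type-c best response for Firm 2: q₂(c) = (70 − c)/2 − q₁/2.
Firm 1 maximizes expected profit; its first-order condition is 70 − 2q₁ − E[q₂] − 9 = 0.
Substituting E[q₂] and solving: E[c₂] = 21.75, so q₁ = (70 − 2·9 + 21.75)/3 = 24.5833.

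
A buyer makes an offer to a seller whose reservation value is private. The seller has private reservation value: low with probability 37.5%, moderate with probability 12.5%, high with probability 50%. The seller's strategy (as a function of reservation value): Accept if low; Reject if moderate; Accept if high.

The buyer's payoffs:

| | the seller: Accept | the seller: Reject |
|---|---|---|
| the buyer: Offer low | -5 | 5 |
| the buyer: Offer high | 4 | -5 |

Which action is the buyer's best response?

E[Offer low] = 0.375·(-5) + 0.125·(5) + 0.5·(-5) = -3.75
E[Offer high] = 0.375·(4) + 0.125·(-5) + 0.5·(4) = 2.875
Best response: Offer high (2.875 is the largest).

Offer high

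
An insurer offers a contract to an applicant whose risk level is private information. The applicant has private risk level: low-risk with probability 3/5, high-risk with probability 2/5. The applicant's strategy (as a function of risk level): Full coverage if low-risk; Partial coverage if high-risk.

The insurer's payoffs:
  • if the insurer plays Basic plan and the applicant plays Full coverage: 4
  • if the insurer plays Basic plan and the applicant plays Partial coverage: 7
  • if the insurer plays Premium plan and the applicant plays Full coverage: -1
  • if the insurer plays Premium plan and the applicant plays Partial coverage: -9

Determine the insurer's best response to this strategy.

Basic plan

E[Basic plan] = 3/5·(4) + 2/5·(7) = 26/5
E[Premium plan] = 3/5·(-1) + 2/5·(-9) = -21/5
Best response: Basic plan (26/5 is the largest).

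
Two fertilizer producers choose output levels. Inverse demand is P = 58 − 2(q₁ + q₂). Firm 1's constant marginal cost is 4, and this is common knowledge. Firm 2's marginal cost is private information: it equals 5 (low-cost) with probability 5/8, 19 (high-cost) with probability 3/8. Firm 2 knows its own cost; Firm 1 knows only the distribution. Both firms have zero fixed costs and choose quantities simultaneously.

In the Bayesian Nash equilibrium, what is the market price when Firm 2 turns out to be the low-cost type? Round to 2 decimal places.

Type-c best response for Firm 2: q₂(c) = (58 − c)/4 − q₁/2.
Firm 1 maximizes expected profit; its first-order condition is 58 − 4q₁ − 2E[q₂] − 4 = 0.
Substituting E[q₂] and solving: E[c₂] = 10.25, so q₁ = (58 − 2·4 + 10.25)/6 = 10.0417.
q₂(low-cost) = 8.22917, so P = 58 − 2·(10.0417 + 8.22917) = 21.4583.

21.46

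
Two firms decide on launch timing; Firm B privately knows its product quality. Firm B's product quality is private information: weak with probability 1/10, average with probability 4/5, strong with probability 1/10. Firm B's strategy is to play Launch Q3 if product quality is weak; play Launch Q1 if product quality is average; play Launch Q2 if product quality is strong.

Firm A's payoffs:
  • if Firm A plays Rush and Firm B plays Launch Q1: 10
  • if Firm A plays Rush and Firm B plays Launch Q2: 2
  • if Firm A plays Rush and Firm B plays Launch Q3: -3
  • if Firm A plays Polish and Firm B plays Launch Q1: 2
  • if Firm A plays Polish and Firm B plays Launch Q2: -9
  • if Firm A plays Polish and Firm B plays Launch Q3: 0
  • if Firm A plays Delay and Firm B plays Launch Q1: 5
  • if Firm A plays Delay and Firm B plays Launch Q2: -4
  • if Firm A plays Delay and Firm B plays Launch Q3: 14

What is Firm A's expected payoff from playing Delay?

E[Delay] = 1/10·14 + 4/5·5 + 1/10·(-4) = 7/5 + 4 + (-2/5) = 5

5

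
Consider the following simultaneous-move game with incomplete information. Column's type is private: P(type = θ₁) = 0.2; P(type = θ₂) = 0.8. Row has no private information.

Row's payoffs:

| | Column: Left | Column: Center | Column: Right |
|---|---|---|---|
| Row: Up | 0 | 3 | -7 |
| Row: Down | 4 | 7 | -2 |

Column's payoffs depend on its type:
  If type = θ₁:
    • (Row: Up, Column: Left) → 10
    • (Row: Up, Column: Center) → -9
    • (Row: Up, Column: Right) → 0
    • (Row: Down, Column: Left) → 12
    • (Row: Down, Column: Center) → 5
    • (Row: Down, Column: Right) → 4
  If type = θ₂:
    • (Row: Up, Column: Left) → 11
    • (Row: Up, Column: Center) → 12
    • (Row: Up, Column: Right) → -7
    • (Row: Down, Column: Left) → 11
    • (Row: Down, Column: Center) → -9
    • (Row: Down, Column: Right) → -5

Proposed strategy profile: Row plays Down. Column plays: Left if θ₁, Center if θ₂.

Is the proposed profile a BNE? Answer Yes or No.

No

Row plays Down: E[Down] = 0.2·(4) + 0.8·(7) = 6.4; E[Up] = 2.4. Best-responding. ✓
Column (type θ₁), facing Down: Left gives 12, Center gives 5, Right gives 4. Proposed Left is best. ✓
Column (type θ₂), facing Down: Left gives 11, Center gives -9, Right gives -5. Proposed Center is not best — profitable deviation exists. ✗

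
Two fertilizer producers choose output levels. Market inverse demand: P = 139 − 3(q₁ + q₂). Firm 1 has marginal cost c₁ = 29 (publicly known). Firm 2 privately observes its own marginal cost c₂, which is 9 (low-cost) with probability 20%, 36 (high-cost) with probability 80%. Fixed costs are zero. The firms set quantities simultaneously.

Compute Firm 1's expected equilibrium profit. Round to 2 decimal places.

461.28

Firm 2 with cost c maximizes (139 − 3(q₁+q₂) − c)·q₂, giving q₂(c) = (139 − c − 3q₁)/6.
E[c₂] = 0.2·9 + 0.8·36 = 30.6
Firm 1's FOC against E[q₂] yields q₁ = (139 − 2·29 + E[c₂])/9 = (139 − 58 + 30.6)/9 = 12.4.
E[P] = 139 − 3·(q₁ + E[q₂]) = 66.2; Firm 1's expected profit = (E[P] − 29)·q₁ = (66.2 − 29)·12.4 = 461.28.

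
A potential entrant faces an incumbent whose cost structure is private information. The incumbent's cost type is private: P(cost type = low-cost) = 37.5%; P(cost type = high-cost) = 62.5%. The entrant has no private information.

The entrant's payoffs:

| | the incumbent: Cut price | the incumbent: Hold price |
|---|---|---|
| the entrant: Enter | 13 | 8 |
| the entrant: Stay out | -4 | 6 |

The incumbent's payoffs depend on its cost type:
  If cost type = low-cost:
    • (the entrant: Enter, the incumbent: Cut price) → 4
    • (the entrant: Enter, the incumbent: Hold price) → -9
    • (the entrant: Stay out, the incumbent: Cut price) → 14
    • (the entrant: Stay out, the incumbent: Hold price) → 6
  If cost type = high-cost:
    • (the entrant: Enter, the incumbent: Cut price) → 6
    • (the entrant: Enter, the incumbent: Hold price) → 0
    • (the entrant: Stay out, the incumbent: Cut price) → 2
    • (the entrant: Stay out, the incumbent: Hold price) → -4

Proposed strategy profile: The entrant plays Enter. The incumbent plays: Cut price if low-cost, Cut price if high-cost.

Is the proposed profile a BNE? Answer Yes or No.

The entrant plays Enter: E[Enter] = 0.375·(13) + 0.625·(13) = 13; E[Stay out] = -4. Best-responding. ✓
The incumbent (cost type low-cost), facing Enter: Cut price gives 4, Hold price gives -9. Proposed Cut price is best. ✓
The incumbent (cost type high-cost), facing Enter: Cut price gives 6, Hold price gives 0. Proposed Cut price is best. ✓

Yes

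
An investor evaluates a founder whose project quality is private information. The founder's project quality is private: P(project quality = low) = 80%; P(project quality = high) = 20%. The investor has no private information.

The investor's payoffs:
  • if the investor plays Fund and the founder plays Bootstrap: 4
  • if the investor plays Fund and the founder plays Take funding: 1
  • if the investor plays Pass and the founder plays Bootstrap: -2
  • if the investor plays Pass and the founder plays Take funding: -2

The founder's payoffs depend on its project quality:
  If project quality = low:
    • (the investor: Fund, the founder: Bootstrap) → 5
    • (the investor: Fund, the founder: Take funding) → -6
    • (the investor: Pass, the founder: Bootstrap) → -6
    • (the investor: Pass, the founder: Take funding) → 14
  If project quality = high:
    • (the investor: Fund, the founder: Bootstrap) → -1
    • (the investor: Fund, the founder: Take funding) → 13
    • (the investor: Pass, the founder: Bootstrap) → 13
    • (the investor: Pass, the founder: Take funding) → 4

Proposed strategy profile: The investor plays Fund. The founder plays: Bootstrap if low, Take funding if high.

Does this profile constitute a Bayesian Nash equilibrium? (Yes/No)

Yes

A profile is a BNE iff every type of every player is best-responding given beliefs about the other side.
The investor plays Fund: E[Fund] = 0.8·(4) + 0.2·(1) = 3.4; E[Pass] = -2. Best-responding. ✓
The founder (project quality low), facing Fund: Bootstrap gives 5, Take funding gives -6. Proposed Bootstrap is best. ✓
The founder (project quality high), facing Fund: Bootstrap gives -1, Take funding gives 13. Proposed Take funding is best. ✓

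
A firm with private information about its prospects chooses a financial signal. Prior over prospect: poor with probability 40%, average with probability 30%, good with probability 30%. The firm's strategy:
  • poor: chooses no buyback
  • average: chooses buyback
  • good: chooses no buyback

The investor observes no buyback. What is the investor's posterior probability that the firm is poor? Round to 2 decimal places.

Apply Bayes' rule using the sender's strategy as the likelihood.
P(no buyback) = 0.4·1 + 0.3·0 + 0.3·1 = 0.7
P(poor | no buyback) = (0.4·1) / 0.7 = 0.4 / 0.7 = 0.571429

0.57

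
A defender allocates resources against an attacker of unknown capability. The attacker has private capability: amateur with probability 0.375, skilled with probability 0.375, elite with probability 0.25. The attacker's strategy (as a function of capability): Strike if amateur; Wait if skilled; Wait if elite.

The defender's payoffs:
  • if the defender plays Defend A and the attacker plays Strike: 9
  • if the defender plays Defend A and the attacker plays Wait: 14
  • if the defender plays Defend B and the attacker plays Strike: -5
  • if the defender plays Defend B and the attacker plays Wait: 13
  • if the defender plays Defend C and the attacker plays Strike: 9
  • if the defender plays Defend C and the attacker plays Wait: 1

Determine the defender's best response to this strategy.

E[Defend A] = 0.375·(9) + 0.375·(14) + 0.25·(14) = 12.125
E[Defend B] = 0.375·(-5) + 0.375·(13) + 0.25·(13) = 6.25
E[Defend C] = 0.375·(9) + 0.375·(1) + 0.25·(1) = 4
Best response: Defend A (12.125 is the largest).

Defend A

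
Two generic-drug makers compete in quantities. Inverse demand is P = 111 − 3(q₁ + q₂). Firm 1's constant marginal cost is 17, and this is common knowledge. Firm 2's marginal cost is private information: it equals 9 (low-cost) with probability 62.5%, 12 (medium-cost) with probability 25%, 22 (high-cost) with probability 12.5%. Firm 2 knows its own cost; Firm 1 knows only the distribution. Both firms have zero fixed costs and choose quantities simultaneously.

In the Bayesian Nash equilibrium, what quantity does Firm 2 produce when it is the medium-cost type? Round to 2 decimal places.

11.59

Firm 2 with cost c maximizes (111 − 3(q₁+q₂) − c)·q₂, giving q₂(c) = (111 − c − 3q₁)/6.
E[c₂] = 0.625·9 + 0.25·12 + 0.125·22 = 11.375
Firm 1's FOC against E[q₂] yields q₁ = (111 − 2·17 + E[c₂])/9 = (111 − 34 + 11.375)/9 = 9.81944.
q₂(medium-cost) = (111 − 12 − 3·9.81944)/6 = 11.5903.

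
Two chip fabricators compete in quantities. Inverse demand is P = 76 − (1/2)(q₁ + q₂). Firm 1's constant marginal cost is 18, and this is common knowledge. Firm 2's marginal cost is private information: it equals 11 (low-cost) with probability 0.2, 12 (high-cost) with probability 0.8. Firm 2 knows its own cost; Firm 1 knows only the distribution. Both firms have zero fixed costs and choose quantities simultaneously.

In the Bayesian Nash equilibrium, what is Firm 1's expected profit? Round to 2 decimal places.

596.28

Firm 2 with cost c maximizes (76 − (1/2)(q₁+q₂) − c)·q₂, giving q₂(c) = (76 − c − (1/2)q₁).
E[c₂] = 0.2·11 + 0.8·12 = 11.8
Firm 1's FOC against E[q₂] yields q₁ = (76 − 2·18 + E[c₂])/(3/2) = (76 − 36 + 11.8)/(3/2) = 34.5333.
E[P] = 76 − (1/2)·(q₁ + E[q₂]) = 35.2667; Firm 1's expected profit = (E[P] − 18)·q₁ = (35.2667 − 18)·34.5333 = 596.276.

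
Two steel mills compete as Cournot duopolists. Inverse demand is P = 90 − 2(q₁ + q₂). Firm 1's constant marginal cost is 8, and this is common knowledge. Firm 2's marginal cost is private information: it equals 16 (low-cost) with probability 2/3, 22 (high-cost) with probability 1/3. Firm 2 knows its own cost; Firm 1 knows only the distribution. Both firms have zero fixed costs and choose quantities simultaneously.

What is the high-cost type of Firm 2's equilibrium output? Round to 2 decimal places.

9.33

Type-c best response for Firm 2: q₂(c) = (90 − c)/4 − q₁/2.
Firm 1 maximizes expected profit; its first-order condition is 90 − 4q₁ − 2E[q₂] − 8 = 0.
Substituting E[q₂] and solving: E[c₂] = 18, so q₁ = (90 − 2·8 + 18)/6 = 15.3333.
q₂(high-cost) = (90 − 22 − 2·15.3333)/4 = 9.33333.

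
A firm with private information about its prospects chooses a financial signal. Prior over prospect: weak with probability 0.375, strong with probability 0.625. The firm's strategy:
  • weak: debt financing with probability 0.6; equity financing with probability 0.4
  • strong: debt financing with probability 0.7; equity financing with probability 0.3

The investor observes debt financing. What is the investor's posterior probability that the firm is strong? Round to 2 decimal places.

Apply Bayes' rule using the sender's strategy as the likelihood.
P(debt financing) = 0.375·0.6 + 0.625·0.7 = 0.6625
P(strong | debt financing) = (0.625·0.7) / 0.6625 = 0.4375 / 0.6625 = 0.660377

0.66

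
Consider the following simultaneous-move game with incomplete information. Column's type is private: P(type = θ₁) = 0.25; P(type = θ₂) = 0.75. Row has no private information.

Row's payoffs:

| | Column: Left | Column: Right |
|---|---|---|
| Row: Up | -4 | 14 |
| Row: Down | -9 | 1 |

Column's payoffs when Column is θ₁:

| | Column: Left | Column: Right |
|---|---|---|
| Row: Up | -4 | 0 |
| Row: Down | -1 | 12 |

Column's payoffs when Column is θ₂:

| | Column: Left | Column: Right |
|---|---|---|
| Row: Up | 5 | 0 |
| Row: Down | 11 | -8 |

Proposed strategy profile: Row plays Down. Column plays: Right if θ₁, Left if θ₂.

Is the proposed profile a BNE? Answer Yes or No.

Row plays Down: E[Down] = 0.25·(1) + 0.75·(-9) = -6.5; E[Up] = 0.5. Not best-responding. ✗
Column (type θ₁), facing Down: Left gives -1, Right gives 12. Proposed Right is best. ✓
Column (type θ₂), facing Down: Left gives 11, Right gives -8. Proposed Left is best. ✓

No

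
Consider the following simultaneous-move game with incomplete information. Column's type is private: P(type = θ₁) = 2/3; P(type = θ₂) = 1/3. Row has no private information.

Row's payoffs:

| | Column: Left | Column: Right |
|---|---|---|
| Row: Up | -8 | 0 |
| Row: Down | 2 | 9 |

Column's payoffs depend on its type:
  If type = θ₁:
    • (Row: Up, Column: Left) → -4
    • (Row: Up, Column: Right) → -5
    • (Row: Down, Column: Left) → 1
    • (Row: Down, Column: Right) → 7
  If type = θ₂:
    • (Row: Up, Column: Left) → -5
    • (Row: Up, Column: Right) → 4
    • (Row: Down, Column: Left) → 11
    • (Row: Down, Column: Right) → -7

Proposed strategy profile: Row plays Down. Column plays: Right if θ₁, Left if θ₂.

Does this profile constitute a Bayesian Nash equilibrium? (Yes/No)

Yes

Row plays Down: E[Down] = 2/3·(9) + 1/3·(2) = 20/3; E[Up] = -8/3. Best-responding. ✓
Column (type θ₁), facing Down: Left gives 1, Right gives 7. Proposed Right is best. ✓
Column (type θ₂), facing Down: Left gives 11, Right gives -7. Proposed Left is best. ✓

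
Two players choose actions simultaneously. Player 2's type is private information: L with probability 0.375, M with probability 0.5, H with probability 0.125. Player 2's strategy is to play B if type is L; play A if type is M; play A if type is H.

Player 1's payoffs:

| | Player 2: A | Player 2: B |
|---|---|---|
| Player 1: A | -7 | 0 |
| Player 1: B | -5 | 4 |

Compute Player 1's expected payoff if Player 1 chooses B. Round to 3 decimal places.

-1.625

Take the expectation over Player 2's type, weighting each type's action by its prior probability.
E[B] = 0.375·4 + 0.5·(-5) + 0.125·(-5) = 1.5 + (-2.5) + (-0.625) = -1.625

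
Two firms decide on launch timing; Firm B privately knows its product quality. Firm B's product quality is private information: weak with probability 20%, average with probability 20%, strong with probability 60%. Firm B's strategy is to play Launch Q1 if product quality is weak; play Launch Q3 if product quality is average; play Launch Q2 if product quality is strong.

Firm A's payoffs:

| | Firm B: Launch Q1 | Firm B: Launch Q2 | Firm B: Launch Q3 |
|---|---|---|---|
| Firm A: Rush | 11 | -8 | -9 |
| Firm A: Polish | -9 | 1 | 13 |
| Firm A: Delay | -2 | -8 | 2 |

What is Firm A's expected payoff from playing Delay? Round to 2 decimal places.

-4.80

Take the expectation over Firm B's product quality, weighting each type's action by its prior probability.
E[Delay] = 0.2·(-2) + 0.2·2 + 0.6·(-8) = (-0.4) + 0.4 + (-4.8) = -4.8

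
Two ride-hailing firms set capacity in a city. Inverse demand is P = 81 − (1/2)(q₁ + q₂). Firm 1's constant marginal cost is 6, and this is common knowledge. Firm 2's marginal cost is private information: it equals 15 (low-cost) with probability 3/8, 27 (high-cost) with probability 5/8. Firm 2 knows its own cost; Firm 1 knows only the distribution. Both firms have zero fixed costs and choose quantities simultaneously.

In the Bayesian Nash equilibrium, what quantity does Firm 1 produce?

61

Type-c best response for Firm 2: q₂(c) = (81 − c) − q₁/2.
Firm 1 maximizes expected profit; its first-order condition is 81 − q₁ − (1/2)E[q₂] − 6 = 0.
Substituting E[q₂] and solving: E[c₂] = 22.5, so q₁ = (81 − 2·6 + 22.5)/(3/2) = 61.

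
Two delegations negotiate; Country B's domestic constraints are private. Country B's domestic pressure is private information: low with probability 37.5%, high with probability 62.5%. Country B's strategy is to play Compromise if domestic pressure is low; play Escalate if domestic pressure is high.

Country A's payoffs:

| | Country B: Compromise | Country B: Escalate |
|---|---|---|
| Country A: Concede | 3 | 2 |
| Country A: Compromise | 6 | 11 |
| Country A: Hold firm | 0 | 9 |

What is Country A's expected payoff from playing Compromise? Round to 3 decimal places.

9.125

E[Compromise] = 0.375·6 + 0.625·11 = 2.25 + 6.875 = 9.125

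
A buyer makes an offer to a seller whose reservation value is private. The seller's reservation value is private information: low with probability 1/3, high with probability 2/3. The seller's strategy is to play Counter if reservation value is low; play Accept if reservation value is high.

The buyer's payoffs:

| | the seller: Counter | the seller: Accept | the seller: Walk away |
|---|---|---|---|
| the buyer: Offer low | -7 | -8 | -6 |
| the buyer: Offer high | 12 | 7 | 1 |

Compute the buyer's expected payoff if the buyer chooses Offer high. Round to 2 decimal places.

E[Offer high] = 1/3·12 + 2/3·7 = 4 + 14/3 = 26/3

8.67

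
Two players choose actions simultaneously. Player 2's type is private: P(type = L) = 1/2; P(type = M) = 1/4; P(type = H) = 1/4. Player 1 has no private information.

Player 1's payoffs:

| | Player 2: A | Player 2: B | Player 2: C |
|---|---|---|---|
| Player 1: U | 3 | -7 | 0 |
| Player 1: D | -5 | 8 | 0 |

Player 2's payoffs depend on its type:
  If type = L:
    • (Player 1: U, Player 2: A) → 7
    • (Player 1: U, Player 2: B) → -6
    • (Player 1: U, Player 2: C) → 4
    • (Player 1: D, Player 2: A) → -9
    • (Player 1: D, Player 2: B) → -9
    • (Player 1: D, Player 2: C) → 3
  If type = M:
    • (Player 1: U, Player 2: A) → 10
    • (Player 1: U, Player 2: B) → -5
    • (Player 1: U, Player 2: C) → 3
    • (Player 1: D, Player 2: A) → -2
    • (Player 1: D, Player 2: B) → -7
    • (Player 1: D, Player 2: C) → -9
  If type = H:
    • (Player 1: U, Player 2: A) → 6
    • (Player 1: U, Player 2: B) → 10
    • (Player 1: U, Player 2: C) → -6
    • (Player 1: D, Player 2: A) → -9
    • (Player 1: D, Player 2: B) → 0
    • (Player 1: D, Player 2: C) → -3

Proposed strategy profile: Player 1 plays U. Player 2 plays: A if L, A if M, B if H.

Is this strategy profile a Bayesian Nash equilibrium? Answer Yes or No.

A profile is a BNE iff every type of every player is best-responding given beliefs about the other side.
Player 1 plays U: E[U] = 1/2·(3) + 1/4·(3) + 1/4·(-7) = 1/2; E[D] = -7/4. Best-responding. ✓
Player 2 (type L), facing U: A gives 7, B gives -6, C gives 4. Proposed A is best. ✓
Player 2 (type M), facing U: A gives 10, B gives -5, C gives 3. Proposed A is best. ✓
Player 2 (type H), facing U: A gives 6, B gives 10, C gives -6. Proposed B is best. ✓

Yes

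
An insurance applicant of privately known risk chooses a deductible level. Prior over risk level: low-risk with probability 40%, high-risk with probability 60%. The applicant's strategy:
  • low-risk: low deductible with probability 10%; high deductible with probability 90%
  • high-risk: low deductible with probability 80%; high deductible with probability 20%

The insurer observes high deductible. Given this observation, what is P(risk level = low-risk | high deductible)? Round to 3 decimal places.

P(high deductible) = 0.4·0.9 + 0.6·0.2 = 0.48
P(low-risk | high deductible) = (0.4·0.9) / 0.48 = 0.36 / 0.48 = 0.75

0.750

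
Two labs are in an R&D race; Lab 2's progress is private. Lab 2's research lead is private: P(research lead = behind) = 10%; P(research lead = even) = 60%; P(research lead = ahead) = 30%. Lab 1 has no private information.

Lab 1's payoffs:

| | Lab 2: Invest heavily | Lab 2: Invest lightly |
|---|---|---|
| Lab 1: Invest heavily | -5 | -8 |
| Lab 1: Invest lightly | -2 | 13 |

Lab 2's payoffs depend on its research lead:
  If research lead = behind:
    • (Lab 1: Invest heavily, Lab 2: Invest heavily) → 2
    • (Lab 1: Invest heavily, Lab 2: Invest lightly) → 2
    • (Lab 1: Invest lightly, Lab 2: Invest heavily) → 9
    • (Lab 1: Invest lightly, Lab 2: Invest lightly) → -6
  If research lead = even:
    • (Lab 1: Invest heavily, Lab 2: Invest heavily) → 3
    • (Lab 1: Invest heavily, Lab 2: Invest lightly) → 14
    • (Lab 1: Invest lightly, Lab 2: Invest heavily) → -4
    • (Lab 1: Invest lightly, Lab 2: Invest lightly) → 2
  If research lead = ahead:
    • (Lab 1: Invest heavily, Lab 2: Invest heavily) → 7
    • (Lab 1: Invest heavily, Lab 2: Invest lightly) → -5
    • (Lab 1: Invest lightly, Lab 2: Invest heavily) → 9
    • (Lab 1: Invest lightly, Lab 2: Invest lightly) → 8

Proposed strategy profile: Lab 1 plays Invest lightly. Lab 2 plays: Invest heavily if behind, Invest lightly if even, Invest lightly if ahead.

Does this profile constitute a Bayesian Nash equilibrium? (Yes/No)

Lab 1 plays Invest lightly: E[Invest lightly] = 0.1·(-2) + 0.6·(13) + 0.3·(13) = 11.5; E[Invest heavily] = -7.7. Best-responding. ✓
Lab 2 (research lead behind), facing Invest lightly: Invest heavily gives 9, Invest lightly gives -6. Proposed Invest heavily is best. ✓
Lab 2 (research lead even), facing Invest lightly: Invest heavily gives -4, Invest lightly gives 2. Proposed Invest lightly is best. ✓
Lab 2 (research lead ahead), facing Invest lightly: Invest heavily gives 9, Invest lightly gives 8. Proposed Invest lightly is not best — profitable deviation exists. ✗

No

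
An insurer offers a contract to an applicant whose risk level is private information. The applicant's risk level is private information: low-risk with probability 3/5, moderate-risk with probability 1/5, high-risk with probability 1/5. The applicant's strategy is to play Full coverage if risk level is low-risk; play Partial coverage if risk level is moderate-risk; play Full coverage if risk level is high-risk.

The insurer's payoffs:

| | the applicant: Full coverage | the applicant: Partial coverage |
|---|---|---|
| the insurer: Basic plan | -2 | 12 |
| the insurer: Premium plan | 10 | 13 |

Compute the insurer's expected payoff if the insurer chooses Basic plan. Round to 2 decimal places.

0.80

Take the expectation over the applicant's risk level, weighting each type's action by its prior probability.
E[Basic plan] = 3/5·(-2) + 1/5·12 + 1/5·(-2) = (-6/5) + 12/5 + (-2/5) = 4/5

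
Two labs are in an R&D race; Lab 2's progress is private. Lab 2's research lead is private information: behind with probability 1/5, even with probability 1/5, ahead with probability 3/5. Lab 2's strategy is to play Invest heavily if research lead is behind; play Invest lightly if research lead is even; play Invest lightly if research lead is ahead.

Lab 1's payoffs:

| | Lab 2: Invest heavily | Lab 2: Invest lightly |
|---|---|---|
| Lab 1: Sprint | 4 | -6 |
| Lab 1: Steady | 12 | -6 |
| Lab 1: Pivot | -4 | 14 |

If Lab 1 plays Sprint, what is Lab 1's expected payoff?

-4

E[Sprint] = 1/5·4 + 1/5·(-6) + 3/5·(-6) = 4/5 + (-6/5) + (-18/5) = -4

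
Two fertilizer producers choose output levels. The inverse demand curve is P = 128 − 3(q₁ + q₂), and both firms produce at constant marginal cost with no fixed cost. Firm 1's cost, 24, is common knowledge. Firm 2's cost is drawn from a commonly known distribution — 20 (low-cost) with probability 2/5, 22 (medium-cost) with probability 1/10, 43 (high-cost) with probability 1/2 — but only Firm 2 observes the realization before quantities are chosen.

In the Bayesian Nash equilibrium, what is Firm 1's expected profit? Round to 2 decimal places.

Type-c best response for Firm 2: q₂(c) = (128 − c)/6 − q₁/2.
Firm 1 maximizes expected profit; its first-order condition is 128 − 6q₁ − 3E[q₂] − 24 = 0.
Substituting E[q₂] and solving: E[c₂] = 31.7, so q₁ = (128 − 2·24 + 31.7)/9 = 12.4111.
E[P] = 128 − 3·(q₁ + E[q₂]) = 61.2333; Firm 1's expected profit = (E[P] − 24)·q₁ = (61.2333 − 24)·12.4111 = 462.107.

462.11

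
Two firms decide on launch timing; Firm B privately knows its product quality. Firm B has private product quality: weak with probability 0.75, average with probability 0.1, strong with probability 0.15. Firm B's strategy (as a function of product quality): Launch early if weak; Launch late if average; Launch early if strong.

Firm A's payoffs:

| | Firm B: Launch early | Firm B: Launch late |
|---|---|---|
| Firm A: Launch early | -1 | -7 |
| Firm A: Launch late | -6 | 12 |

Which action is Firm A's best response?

E[Launch early] = 0.75·(-1) + 0.1·(-7) + 0.15·(-1) = -1.6
E[Launch late] = 0.75·(-6) + 0.1·(12) + 0.15·(-6) = -4.2
Best response: Launch early (-1.6 is the largest).

Launch early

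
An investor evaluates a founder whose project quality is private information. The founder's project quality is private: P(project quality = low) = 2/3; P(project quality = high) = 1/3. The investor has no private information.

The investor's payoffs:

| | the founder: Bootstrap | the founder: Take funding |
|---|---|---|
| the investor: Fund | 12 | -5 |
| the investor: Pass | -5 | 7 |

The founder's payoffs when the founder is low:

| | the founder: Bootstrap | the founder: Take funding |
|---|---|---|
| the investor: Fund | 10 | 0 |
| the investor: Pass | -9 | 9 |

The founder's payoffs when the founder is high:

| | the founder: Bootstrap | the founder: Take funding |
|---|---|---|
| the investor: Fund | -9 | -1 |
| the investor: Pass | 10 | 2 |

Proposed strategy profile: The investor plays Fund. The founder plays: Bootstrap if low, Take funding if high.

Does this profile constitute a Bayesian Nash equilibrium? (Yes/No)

Yes

A profile is a BNE iff every type of every player is best-responding given beliefs about the other side.
The investor plays Fund: E[Fund] = 2/3·(12) + 1/3·(-5) = 19/3; E[Pass] = -1. Best-responding. ✓
The founder (project quality low), facing Fund: Bootstrap gives 10, Take funding gives 0. Proposed Bootstrap is best. ✓
The founder (project quality high), facing Fund: Bootstrap gives -9, Take funding gives -1. Proposed Take funding is best. ✓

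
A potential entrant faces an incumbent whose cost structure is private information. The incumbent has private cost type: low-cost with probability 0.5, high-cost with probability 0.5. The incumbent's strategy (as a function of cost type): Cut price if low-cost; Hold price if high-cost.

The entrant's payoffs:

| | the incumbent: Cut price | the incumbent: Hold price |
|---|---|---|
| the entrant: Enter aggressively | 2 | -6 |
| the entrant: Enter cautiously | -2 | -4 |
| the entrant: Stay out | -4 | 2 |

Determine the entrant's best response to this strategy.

E[Enter aggressively] = 0.5·(2) + 0.5·(-6) = -2
E[Enter cautiously] = 0.5·(-2) + 0.5·(-4) = -3
E[Stay out] = 0.5·(-4) + 0.5·(2) = -1
Best response: Stay out (-1 is the largest).

Stay out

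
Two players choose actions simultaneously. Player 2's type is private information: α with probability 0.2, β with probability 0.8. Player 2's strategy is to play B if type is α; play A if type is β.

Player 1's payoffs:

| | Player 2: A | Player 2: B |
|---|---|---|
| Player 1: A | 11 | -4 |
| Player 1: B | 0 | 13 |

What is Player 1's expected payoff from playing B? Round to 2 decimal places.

E[B] = 0.2·13 + 0.8·0 = 2.6 + 0 = 2.6

2.60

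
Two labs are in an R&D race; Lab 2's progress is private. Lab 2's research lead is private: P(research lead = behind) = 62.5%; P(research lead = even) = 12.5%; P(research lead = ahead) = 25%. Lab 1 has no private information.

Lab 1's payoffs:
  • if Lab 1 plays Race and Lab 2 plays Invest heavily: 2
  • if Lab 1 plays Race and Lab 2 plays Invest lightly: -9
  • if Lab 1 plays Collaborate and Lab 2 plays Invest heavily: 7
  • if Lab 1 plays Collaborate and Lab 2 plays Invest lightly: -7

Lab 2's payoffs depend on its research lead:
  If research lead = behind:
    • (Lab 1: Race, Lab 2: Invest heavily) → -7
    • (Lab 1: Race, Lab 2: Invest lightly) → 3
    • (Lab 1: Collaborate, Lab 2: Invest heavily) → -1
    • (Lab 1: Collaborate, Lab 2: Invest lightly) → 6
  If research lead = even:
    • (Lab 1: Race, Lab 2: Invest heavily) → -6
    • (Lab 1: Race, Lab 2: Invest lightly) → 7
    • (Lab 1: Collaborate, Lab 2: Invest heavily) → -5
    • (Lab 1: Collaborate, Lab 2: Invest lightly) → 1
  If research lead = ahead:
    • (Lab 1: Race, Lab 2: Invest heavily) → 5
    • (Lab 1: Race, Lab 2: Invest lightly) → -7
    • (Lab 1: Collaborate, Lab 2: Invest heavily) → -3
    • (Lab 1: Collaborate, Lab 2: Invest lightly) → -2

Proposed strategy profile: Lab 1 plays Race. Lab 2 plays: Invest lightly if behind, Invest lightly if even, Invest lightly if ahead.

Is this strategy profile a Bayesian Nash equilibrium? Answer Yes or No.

Lab 1 plays Race: E[Race] = 0.625·(-9) + 0.125·(-9) + 0.25·(-9) = -9; E[Collaborate] = -7. Not best-responding. ✗
Lab 2 (research lead behind), facing Race: Invest heavily gives -7, Invest lightly gives 3. Proposed Invest lightly is best. ✓
Lab 2 (research lead even), facing Race: Invest heavily gives -6, Invest lightly gives 7. Proposed Invest lightly is best. ✓
Lab 2 (research lead ahead), facing Race: Invest heavily gives 5, Invest lightly gives -7. Proposed Invest lightly is not best — profitable deviation exists. ✗

No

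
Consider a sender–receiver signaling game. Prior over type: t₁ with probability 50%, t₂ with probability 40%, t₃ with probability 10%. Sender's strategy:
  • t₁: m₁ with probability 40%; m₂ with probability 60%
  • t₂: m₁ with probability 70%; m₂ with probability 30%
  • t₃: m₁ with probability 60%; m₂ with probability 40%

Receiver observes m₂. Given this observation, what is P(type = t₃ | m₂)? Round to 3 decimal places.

P(m₂) = 0.5·0.6 + 0.4·0.3 + 0.1·0.4 = 0.46
P(t₃ | m₂) = (0.1·0.4) / 0.46 = 0.04 / 0.46 = 0.0869565

0.087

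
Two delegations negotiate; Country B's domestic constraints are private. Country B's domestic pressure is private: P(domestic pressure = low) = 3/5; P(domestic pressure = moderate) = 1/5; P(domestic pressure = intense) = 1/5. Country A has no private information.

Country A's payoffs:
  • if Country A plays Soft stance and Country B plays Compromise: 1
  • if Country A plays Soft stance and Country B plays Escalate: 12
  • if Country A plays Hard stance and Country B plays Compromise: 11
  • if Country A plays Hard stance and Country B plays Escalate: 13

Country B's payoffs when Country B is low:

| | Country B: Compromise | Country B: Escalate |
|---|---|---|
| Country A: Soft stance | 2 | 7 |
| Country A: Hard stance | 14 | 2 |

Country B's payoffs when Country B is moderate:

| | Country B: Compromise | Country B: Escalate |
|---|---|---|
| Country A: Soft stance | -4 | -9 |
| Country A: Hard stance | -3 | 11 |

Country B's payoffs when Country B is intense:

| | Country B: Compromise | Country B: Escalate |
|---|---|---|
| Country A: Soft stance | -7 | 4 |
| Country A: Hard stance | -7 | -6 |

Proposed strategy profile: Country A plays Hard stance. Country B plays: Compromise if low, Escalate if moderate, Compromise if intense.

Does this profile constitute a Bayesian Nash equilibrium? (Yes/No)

Country A plays Hard stance: E[Hard stance] = 3/5·(11) + 1/5·(13) + 1/5·(11) = 57/5; E[Soft stance] = 16/5. Best-responding. ✓
Country B (domestic pressure low), facing Hard stance: Compromise gives 14, Escalate gives 2. Proposed Compromise is best. ✓
Country B (domestic pressure moderate), facing Hard stance: Compromise gives -3, Escalate gives 11. Proposed Escalate is best. ✓
Country B (domestic pressure intense), facing Hard stance: Compromise gives -7, Escalate gives -6. Proposed Compromise is not best — profitable deviation exists. ✗

No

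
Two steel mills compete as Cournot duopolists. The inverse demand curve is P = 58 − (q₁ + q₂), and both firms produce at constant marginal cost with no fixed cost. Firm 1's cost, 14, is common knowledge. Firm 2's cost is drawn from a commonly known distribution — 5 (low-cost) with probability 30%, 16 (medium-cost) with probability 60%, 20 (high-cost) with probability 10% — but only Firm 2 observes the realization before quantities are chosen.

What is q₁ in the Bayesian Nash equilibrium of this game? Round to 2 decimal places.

Type-c best response for Firm 2: q₂(c) = (58 − c)/2 − q₁/2.
Firm 1 maximizes expected profit; its first-order condition is 58 − 2q₁ − E[q₂] − 14 = 0.
Substituting E[q₂] and solving: E[c₂] = 13.1, so q₁ = (58 − 2·14 + 13.1)/3 = 14.3667.

14.37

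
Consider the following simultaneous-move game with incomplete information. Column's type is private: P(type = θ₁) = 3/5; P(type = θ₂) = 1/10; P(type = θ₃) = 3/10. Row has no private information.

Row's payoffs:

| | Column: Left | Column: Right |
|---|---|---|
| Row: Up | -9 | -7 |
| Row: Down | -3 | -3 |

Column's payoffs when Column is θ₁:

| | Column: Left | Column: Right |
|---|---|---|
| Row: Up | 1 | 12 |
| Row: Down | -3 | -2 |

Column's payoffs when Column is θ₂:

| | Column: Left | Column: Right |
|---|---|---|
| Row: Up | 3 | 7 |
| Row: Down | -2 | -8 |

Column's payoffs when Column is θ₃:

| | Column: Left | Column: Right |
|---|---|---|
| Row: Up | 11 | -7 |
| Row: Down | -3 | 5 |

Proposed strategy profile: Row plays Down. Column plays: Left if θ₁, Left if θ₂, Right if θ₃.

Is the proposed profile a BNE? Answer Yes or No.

No

A profile is a BNE iff every type of every player is best-responding given beliefs about the other side.
Row plays Down: E[Down] = 3/5·(-3) + 1/10·(-3) + 3/10·(-3) = -3; E[Up] = -42/5. Best-responding. ✓
Column (type θ₁), facing Down: Left gives -3, Right gives -2. Proposed Left is not best — profitable deviation exists. ✗
Column (type θ₂), facing Down: Left gives -2, Right gives -8. Proposed Left is best. ✓
Column (type θ₃), facing Down: Left gives -3, Right gives 5. Proposed Right is best. ✓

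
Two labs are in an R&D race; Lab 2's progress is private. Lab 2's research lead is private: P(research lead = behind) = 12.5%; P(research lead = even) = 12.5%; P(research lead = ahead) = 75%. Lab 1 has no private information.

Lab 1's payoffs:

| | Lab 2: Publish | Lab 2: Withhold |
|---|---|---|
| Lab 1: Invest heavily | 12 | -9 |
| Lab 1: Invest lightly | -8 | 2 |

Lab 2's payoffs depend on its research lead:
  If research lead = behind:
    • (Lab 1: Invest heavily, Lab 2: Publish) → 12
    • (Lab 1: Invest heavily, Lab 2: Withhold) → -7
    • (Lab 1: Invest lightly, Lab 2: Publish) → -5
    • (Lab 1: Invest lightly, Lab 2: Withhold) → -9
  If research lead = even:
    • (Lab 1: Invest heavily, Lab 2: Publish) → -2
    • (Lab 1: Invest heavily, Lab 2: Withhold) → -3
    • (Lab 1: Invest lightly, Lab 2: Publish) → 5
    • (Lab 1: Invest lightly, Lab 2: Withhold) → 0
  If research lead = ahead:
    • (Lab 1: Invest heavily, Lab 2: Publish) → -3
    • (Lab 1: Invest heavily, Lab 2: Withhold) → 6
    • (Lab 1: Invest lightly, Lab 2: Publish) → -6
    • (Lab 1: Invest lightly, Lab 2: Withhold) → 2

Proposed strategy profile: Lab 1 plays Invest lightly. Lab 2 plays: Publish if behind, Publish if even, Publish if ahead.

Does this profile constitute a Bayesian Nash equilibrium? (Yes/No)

Lab 1 plays Invest lightly: E[Invest lightly] = 0.125·(-8) + 0.125·(-8) + 0.75·(-8) = -8; E[Invest heavily] = 12. Not best-responding. ✗
Lab 2 (research lead behind), facing Invest lightly: Publish gives -5, Withhold gives -9. Proposed Publish is best. ✓
Lab 2 (research lead even), facing Invest lightly: Publish gives 5, Withhold gives 0. Proposed Publish is best. ✓
Lab 2 (research lead ahead), facing Invest lightly: Publish gives -6, Withhold gives 2. Proposed Publish is not best — profitable deviation exists. ✗

No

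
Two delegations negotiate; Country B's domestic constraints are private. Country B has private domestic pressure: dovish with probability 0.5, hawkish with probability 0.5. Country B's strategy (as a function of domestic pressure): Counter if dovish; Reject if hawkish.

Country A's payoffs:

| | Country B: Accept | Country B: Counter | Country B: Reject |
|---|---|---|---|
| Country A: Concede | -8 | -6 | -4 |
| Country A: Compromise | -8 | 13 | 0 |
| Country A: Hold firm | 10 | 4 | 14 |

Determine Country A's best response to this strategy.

Hold firm

Compute Country A's expected payoff for each action, taking the expectation over Country B's type.
E[Concede] = 0.5·(-6) + 0.5·(-4) = -5
E[Compromise] = 0.5·(13) + 0.5·(0) = 6.5
E[Hold firm] = 0.5·(4) + 0.5·(14) = 9
Best response: Hold firm (9 is the largest).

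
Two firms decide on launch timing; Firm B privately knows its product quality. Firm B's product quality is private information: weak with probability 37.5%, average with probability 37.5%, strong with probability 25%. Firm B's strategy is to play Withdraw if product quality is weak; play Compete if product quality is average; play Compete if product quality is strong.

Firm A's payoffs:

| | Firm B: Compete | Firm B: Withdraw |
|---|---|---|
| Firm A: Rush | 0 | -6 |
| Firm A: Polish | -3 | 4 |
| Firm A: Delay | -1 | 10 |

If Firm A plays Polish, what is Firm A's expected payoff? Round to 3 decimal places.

E[Polish] = 0.375·4 + 0.375·(-3) + 0.25·(-3) = 1.5 + (-1.125) + (-0.75) = -0.375

-0.375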